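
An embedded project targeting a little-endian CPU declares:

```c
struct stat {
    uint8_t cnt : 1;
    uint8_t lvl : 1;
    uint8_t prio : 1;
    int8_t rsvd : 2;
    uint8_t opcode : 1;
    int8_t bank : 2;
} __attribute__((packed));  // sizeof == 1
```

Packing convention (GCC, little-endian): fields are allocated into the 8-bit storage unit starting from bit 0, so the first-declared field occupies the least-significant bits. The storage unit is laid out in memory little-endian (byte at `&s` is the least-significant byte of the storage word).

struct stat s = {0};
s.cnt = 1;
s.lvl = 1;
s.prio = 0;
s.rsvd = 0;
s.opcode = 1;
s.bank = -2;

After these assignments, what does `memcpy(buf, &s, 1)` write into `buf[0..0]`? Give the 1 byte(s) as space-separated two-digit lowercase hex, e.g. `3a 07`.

a3

[0+:1] cnt=1 & 0x1 = 0x1; word=0x01
[1+:1] lvl=1 & 0x1 = 0x1; word=0x03
[2+:1] prio=0 & 0x1 = 0x0; word=0x03
[3+:2] rsvd=0 & 0x3 = 0x0; word=0x03
[5+:1] opcode=1 & 0x1 = 0x1; word=0x23
[6+:2] bank=-2 & 0x3 = 0x2; word=0xa3
word = 0xa3 → little-endian bytes:
  [0]=0xa3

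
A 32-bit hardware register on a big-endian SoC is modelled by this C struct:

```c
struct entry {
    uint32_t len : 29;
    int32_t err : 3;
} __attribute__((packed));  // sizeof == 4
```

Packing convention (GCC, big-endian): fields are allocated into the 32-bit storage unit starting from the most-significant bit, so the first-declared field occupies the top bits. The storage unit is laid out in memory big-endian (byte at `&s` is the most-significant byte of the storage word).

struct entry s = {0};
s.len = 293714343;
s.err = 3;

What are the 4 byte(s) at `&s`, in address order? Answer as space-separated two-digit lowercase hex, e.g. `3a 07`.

8c 0d cd 3b

[3+:29] len=293714343 & 0x1fffffff = 0x1181b9a7; word=0x8c0dcd38
[0+:3] err=3 & 0x7 = 0x3; word=0x8c0dcd3b
word = 0x8c0dcd3b → big-endian bytes:
  [0]=0x8c  [1]=0x0d  [2]=0xcd  [3]=0x3b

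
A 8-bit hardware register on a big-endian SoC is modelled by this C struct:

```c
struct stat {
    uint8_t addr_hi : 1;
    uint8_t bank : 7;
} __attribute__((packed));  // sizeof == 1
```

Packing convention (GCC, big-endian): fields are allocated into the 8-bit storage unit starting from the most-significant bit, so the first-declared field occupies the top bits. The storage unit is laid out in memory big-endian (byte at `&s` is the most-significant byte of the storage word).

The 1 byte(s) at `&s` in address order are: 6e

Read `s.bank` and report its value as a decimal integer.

[0]=0x6e (big-endian) → word 0x6e
addr_hi:1 @ bit 7 → (0x6e>>7)&0x1 = 0x0
bank:7 @ bit 0 → (0x6e>>0)&0x7f = 0x6e  ←

110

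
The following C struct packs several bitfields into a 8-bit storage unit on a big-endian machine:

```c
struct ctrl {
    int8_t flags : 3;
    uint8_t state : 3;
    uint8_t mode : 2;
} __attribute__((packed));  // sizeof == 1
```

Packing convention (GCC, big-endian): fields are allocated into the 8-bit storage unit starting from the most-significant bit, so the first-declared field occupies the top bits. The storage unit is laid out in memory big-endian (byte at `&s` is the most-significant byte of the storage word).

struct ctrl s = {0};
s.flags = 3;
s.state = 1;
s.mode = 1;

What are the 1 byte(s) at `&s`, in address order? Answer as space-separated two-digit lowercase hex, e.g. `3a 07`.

flags (3b) val=3 bits=0x3 at bit 5: 0x60
state (3b) val=1 bits=0x1 at bit 2: 0x64
mode (2b) val=1 bits=0x1 at bit 0: 0x65
word = 0x65 → big-endian bytes:
  [0]=0x65

65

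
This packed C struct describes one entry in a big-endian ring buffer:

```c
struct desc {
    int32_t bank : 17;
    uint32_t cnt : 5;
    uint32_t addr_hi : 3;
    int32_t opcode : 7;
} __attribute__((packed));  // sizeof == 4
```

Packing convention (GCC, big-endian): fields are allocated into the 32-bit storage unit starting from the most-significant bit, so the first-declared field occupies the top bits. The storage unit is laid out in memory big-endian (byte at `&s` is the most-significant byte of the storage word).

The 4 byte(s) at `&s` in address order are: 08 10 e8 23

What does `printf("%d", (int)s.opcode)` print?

[0]=0x08 [1]=0x10 [2]=0xe8 [3]=0x23 (big-endian) → word 0x0810e823
bank:17 @ bit 15 → (0x0810e823>>15)&0x1ffff = 0x1021
cnt:5 @ bit 10 → (0x0810e823>>10)&0x1f = 0x1a
addr_hi:3 @ bit 7 → (0x0810e823>>7)&0x7 = 0x0
opcode:7 @ bit 0 → (0x0810e823>>0)&0x7f = 0x23  ←
opcode signed 7b, MSB=0: value = 35

35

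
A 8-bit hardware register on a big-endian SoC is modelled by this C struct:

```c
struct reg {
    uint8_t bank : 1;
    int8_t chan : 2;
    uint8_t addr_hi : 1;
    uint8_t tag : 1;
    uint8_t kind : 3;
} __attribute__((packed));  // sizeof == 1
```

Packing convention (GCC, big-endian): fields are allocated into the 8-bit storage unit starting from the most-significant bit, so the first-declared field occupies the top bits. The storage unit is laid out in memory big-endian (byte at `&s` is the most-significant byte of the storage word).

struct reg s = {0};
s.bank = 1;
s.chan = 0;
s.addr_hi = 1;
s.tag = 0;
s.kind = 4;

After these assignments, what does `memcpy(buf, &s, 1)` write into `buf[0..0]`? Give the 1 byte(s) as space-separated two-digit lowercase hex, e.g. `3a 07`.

94

bank (1b) val=1 bits=0x1 at bit 7: 0x80
chan (2b) val=0 bits=0x0 at bit 5: 0x80
addr_hi (1b) val=1 bits=0x1 at bit 4: 0x90
tag (1b) val=0 bits=0x0 at bit 3: 0x90
kind (3b) val=4 bits=0x4 at bit 0: 0x94
word = 0x94 → big-endian bytes:
  [0]=0x94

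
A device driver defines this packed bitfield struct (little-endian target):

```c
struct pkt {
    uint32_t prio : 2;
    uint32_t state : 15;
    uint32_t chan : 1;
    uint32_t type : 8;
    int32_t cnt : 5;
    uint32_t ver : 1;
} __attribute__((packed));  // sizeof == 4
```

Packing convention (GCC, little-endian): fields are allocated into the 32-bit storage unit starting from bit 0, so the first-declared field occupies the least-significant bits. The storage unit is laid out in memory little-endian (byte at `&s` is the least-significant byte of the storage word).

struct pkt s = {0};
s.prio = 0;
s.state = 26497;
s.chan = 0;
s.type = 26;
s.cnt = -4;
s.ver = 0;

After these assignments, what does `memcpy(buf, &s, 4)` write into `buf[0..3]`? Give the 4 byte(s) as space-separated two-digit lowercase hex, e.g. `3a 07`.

04 9e 69 70

[0+:2] prio=0 & 0x3 = 0x0; word=0x00000000
[2+:15] state=26497 & 0x7fff = 0x6781; word=0x00019e04
[17+:1] chan=0 & 0x1 = 0x0; word=0x00019e04
[18+:8] type=26 & 0xff = 0x1a; word=0x00699e04
[26+:5] cnt=-4 & 0x1f = 0x1c; word=0x70699e04
[31+:1] ver=0 & 0x1 = 0x0; word=0x70699e04
word = 0x70699e04 → little-endian bytes:
  [0]=0x04  [1]=0x9e  [2]=0x69  [3]=0x70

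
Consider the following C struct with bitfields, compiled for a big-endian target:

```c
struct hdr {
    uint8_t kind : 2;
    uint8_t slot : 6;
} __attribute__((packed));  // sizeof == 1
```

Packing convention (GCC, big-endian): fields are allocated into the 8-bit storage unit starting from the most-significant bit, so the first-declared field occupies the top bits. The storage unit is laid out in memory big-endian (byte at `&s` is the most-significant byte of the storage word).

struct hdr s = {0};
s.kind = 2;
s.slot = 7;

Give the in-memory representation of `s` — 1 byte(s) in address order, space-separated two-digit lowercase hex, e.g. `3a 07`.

87

kind:2 = 2 → 0x2 << 6 → word 0x80
slot:6 = 7 → 0x7 << 0 → word 0x87
word = 0x87 → big-endian bytes:
  [0]=0x87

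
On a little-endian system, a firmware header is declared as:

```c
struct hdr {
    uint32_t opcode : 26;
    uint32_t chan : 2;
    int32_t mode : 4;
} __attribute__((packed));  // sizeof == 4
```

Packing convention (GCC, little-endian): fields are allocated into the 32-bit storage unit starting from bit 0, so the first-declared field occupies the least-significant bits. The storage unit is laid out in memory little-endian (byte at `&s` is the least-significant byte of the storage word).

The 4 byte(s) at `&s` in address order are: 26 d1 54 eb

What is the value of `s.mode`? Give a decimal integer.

[0]=0x26 [1]=0xd1 [2]=0x54 [3]=0xeb (little-endian) → word 0xeb54d126
opcode [0+:26] = (word>>0) & 0x3ffffff = 55890214
chan [26+:2] = (word>>26) & 0x3 = 2
mode [28+:4] = (word>>28) & 0xf = 14  ←
mode signed 4b, MSB=1: 14 - 16 = -2

-2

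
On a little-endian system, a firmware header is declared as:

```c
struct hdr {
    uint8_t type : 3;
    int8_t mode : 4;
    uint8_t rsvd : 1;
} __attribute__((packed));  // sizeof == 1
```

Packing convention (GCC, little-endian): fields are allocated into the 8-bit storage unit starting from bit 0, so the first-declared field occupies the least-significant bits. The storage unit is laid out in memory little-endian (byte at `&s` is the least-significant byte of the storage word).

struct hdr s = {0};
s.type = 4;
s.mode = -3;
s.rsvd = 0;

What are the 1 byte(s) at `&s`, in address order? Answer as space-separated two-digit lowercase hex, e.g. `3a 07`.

6c

[0+:3] type=4 & 0x7 = 0x4; word=0x04
[3+:4] mode=-3 & 0xf = 0xd; word=0x6c
[7+:1] rsvd=0 & 0x1 = 0x0; word=0x6c
word = 0x6c → little-endian bytes:
  [0]=0x6c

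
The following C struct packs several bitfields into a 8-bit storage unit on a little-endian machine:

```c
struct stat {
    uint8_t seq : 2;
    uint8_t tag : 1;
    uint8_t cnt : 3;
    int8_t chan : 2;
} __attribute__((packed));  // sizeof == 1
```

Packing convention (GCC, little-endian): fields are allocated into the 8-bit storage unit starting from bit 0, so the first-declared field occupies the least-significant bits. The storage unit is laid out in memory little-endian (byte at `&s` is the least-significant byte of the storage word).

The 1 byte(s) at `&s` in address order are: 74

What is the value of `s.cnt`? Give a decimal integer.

[0]=0x74 (little-endian) → word 0x74
seq:2 @ bit 0 → (0x74>>0)&0x3 = 0x0
tag:1 @ bit 2 → (0x74>>2)&0x1 = 0x1
cnt:3 @ bit 3 → (0x74>>3)&0x7 = 0x6  ←
chan:2 @ bit 6 → (0x74>>6)&0x3 = 0x1

6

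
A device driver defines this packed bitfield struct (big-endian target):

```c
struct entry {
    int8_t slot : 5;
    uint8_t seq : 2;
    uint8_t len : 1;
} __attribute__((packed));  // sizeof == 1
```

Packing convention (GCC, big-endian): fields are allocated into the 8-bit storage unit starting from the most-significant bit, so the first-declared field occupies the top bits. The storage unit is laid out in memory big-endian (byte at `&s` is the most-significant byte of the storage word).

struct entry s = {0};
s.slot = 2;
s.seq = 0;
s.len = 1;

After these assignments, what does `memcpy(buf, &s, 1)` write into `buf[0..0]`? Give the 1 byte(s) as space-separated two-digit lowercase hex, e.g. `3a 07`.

11

[3+:5] slot=2 & 0x1f = 0x2; word=0x10
[1+:2] seq=0 & 0x3 = 0x0; word=0x10
[0+:1] len=1 & 0x1 = 0x1; word=0x11
word = 0x11 → big-endian bytes:
  [0]=0x11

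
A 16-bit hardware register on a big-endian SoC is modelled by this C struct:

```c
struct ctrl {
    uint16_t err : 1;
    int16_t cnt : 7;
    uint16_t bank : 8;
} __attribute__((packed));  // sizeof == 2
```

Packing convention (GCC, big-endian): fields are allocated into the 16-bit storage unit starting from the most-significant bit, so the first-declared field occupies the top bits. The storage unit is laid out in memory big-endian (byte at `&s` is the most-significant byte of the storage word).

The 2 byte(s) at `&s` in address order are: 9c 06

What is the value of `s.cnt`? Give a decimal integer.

[0]=0x9c [1]=0x06 (big-endian) → word 0x9c06
err [15+:1] = (word>>15) & 0x1 = 1
cnt [8+:7] = (word>>8) & 0x7f = 28  ←
bank [0+:8] = (word>>0) & 0xff = 6
cnt signed 7b, MSB=0: value = 28

28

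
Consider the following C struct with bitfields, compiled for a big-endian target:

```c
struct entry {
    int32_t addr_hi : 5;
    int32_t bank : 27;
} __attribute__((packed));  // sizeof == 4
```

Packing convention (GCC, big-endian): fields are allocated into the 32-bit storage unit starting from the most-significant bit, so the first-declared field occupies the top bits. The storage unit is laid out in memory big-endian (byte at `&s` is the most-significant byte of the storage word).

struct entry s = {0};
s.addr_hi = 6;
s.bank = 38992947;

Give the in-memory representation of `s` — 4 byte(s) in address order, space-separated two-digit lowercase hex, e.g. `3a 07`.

32 52 fc 33

[27+:5] addr_hi=6 & 0x1f = 0x6; word=0x30000000
[0+:27] bank=38992947 & 0x7ffffff = 0x252fc33; word=0x3252fc33
word = 0x3252fc33 → big-endian bytes:
  [0]=0x32  [1]=0x52  [2]=0xfc  [3]=0x33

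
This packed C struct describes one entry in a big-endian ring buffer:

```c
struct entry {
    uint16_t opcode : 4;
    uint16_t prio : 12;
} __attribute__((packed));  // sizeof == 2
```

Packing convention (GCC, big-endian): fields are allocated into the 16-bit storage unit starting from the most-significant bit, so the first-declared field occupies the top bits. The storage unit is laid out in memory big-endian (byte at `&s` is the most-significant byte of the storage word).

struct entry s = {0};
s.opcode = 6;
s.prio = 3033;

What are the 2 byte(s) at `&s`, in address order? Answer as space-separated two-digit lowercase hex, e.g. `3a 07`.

6b d9

opcode (4b) val=6 bits=0x6 at bit 12: 0x6000
prio (12b) val=3033 bits=0xbd9 at bit 0: 0x6bd9
word = 0x6bd9 → big-endian bytes:
  [0]=0x6b  [1]=0xd9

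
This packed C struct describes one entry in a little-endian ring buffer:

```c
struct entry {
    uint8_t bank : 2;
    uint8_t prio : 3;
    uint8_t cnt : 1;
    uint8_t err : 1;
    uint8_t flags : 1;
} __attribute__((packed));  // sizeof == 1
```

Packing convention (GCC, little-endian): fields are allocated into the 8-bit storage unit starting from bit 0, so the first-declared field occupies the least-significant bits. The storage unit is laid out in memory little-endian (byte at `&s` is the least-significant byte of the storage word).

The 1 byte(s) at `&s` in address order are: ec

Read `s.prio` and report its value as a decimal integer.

[0]=0xec (little-endian) → word 0xec
bank [0+:2] = (word>>0) & 0x3 = 0
prio [2+:3] = (word>>2) & 0x7 = 3  ←
cnt [5+:1] = (word>>5) & 0x1 = 1
err [6+:1] = (word>>6) & 0x1 = 1
flags [7+:1] = (word>>7) & 0x1 = 1

3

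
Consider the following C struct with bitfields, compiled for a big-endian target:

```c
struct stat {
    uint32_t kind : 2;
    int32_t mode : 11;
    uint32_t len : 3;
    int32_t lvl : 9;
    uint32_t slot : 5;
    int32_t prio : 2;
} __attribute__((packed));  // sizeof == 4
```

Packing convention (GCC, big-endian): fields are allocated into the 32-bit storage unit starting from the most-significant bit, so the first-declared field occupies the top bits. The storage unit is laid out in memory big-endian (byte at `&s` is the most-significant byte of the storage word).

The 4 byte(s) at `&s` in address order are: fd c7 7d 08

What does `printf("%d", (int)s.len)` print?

[0]=0xfd [1]=0xc7 [2]=0x7d [3]=0x08 (big-endian) → word 0xfdc77d08
kind:2 @ bit 30 → (0xfdc77d08>>30)&0x3 = 0x3
mode:11 @ bit 19 → (0xfdc77d08>>19)&0x7ff = 0x7b8
len:3 @ bit 16 → (0xfdc77d08>>16)&0x7 = 0x7  ←
lvl:9 @ bit 7 → (0xfdc77d08>>7)&0x1ff = 0xfa
slot:5 @ bit 2 → (0xfdc77d08>>2)&0x1f = 0x2
prio:2 @ bit 0 → (0xfdc77d08>>0)&0x3 = 0x0

7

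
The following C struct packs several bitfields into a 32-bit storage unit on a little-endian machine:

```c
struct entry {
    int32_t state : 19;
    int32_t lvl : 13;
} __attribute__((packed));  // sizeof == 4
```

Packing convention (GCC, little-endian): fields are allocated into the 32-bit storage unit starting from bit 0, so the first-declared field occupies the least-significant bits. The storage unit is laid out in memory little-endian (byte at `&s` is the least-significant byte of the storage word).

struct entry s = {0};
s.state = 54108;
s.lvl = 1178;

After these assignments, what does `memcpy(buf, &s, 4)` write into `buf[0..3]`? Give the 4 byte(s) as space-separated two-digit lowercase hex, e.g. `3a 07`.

5c d3 d0 24

state:19 = 54108 → 0xd35c << 0 → word 0x0000d35c
lvl:13 = 1178 → 0x49a << 19 → word 0x24d0d35c
word = 0x24d0d35c → little-endian bytes:
  [0]=0x5c  [1]=0xd3  [2]=0xd0  [3]=0x24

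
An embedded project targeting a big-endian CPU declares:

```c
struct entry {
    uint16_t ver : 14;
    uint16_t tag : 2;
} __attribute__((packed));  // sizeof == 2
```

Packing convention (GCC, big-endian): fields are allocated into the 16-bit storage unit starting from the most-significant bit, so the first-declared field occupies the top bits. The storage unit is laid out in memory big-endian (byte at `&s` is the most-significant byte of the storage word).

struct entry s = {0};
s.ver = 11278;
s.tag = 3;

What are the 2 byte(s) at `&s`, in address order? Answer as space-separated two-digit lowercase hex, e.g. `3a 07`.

b0 3b

ver:14 = 11278 → 0x2c0e << 2 → word 0xb038
tag:2 = 3 → 0x3 << 0 → word 0xb03b
word = 0xb03b → big-endian bytes:
  [0]=0xb0  [1]=0x3b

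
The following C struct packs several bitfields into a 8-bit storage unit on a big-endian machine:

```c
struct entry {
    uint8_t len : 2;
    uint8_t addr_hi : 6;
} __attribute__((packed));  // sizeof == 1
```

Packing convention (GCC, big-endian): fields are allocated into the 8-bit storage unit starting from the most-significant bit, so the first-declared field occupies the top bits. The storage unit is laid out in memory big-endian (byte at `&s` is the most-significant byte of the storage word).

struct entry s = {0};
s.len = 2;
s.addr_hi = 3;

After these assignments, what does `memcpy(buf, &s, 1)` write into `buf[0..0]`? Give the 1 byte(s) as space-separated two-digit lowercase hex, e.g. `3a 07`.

len (2b) val=2 bits=0x2 at bit 6: 0x80
addr_hi (6b) val=3 bits=0x3 at bit 0: 0x83
word = 0x83 → big-endian bytes:
  [0]=0x83

83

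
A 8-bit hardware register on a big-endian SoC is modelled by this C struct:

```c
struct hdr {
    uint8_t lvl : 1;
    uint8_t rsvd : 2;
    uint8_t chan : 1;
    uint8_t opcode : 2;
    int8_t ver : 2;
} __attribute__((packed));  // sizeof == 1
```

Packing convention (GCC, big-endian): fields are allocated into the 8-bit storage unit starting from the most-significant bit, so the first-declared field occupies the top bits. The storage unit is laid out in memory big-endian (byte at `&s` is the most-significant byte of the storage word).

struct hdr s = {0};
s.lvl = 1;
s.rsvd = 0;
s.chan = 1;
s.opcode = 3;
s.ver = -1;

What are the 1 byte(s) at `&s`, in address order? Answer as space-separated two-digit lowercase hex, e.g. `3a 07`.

9f

lvl (1b) val=1 bits=0x1 at bit 7: 0x80
rsvd (2b) val=0 bits=0x0 at bit 5: 0x80
chan (1b) val=1 bits=0x1 at bit 4: 0x90
opcode (2b) val=3 bits=0x3 at bit 2: 0x9c
ver (2b) val=-1 bits=0x3 at bit 0: 0x9f
word = 0x9f → big-endian bytes:
  [0]=0x9f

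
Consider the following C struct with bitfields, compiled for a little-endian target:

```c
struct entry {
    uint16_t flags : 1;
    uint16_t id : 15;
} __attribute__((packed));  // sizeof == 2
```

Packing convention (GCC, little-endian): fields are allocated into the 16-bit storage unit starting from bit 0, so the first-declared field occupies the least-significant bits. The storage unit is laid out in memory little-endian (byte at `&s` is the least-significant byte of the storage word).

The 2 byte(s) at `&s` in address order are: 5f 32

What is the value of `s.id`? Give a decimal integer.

6447

[0]=0x5f [1]=0x32 (little-endian) → word 0x325f
flags:1 @ bit 0 → (0x325f>>0)&0x1 = 0x1
id:15 @ bit 1 → (0x325f>>1)&0x7fff = 0x192f  ←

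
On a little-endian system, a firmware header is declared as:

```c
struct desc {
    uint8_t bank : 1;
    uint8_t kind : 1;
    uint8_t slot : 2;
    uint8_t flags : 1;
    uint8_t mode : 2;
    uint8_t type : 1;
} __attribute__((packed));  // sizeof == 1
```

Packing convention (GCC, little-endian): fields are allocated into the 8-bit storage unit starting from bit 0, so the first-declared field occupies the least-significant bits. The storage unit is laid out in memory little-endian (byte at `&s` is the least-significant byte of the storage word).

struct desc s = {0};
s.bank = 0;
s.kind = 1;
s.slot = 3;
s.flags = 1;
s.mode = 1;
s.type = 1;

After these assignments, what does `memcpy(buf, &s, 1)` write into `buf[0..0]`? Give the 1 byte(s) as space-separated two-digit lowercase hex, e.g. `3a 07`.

bank:1 = 0 → 0x0 << 0 → word 0x00
kind:1 = 1 → 0x1 << 1 → word 0x02
slot:2 = 3 → 0x3 << 2 → word 0x0e
flags:1 = 1 → 0x1 << 4 → word 0x1e
mode:2 = 1 → 0x1 << 5 → word 0x3e
type:1 = 1 → 0x1 << 7 → word 0xbe
word = 0xbe → little-endian bytes:
  [0]=0xbe

be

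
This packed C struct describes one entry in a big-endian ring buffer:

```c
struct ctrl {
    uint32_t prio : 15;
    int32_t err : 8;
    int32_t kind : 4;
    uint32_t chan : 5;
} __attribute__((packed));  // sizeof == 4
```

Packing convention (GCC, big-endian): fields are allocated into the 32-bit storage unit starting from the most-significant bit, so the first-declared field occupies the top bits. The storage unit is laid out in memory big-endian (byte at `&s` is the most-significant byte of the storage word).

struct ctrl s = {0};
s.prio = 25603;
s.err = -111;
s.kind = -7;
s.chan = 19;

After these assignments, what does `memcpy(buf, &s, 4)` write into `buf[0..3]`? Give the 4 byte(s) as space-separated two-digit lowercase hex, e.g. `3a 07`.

c8 07 23 33

[17+:15] prio=25603 & 0x7fff = 0x6403; word=0xc8060000
[9+:8] err=-111 & 0xff = 0x91; word=0xc8072200
[5+:4] kind=-7 & 0xf = 0x9; word=0xc8072320
[0+:5] chan=19 & 0x1f = 0x13; word=0xc8072333
word = 0xc8072333 → big-endian bytes:
  [0]=0xc8  [1]=0x07  [2]=0x23  [3]=0x33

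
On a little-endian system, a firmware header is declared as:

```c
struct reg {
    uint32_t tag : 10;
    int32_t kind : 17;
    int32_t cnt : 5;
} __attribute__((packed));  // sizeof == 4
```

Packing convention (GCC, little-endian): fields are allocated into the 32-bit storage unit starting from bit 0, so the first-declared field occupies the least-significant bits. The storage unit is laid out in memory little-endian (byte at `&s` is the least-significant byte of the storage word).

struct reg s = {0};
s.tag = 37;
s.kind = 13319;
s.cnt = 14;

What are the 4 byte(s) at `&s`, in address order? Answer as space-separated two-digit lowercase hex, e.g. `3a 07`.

25 1c d0 70

[0+:10] tag=37 & 0x3ff = 0x25; word=0x00000025
[10+:17] kind=13319 & 0x1ffff = 0x3407; word=0x00d01c25
[27+:5] cnt=14 & 0x1f = 0xe; word=0x70d01c25
word = 0x70d01c25 → little-endian bytes:
  [0]=0x25  [1]=0x1c  [2]=0xd0  [3]=0x70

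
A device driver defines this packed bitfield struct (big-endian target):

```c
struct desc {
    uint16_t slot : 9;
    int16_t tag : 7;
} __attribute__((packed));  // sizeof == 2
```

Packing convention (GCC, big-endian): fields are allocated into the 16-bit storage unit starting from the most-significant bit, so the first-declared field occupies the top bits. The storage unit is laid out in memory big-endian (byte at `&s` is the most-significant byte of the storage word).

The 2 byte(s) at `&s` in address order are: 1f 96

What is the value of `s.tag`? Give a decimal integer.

22

[0]=0x1f [1]=0x96 (big-endian) → word 0x1f96
slot [7+:9] = (word>>7) & 0x1ff = 63
tag [0+:7] = (word>>0) & 0x7f = 22  ←
tag signed 7b, MSB=0: value = 22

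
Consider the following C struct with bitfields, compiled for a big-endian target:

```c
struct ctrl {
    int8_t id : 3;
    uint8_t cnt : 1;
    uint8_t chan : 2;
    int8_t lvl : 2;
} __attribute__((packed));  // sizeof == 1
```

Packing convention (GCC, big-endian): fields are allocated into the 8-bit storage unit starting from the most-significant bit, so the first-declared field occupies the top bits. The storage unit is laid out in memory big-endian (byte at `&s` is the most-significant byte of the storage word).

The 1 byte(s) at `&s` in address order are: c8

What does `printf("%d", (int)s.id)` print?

[0]=0xc8 (big-endian) → word 0xc8
id [5+:3] = (word>>5) & 0x7 = 6  ←
cnt [4+:1] = (word>>4) & 0x1 = 0
chan [2+:2] = (word>>2) & 0x3 = 2
lvl [0+:2] = (word>>0) & 0x3 = 0
id signed 3b, MSB=1: 6 - 8 = -2

-2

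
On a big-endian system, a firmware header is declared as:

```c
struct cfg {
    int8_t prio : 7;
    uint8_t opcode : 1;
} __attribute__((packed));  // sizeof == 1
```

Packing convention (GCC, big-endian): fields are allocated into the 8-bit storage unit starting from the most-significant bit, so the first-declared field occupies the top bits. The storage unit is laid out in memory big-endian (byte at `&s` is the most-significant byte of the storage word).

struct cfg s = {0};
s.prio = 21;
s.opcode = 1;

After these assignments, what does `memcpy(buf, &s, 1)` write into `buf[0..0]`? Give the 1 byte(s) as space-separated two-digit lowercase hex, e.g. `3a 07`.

prio (7b) val=21 bits=0x15 at bit 1: 0x2a
opcode (1b) val=1 bits=0x1 at bit 0: 0x2b
word = 0x2b → big-endian bytes:
  [0]=0x2b

2b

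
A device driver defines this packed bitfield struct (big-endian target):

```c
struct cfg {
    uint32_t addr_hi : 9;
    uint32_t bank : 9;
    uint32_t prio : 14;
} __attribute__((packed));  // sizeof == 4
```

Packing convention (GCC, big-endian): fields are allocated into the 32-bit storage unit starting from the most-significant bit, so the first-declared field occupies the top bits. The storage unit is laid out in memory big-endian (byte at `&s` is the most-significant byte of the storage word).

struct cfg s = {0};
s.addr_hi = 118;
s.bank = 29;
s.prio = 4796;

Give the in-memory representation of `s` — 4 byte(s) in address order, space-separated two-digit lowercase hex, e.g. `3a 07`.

addr_hi:9 = 118 → 0x76 << 23 → word 0x3b000000
bank:9 = 29 → 0x1d << 14 → word 0x3b074000
prio:14 = 4796 → 0x12bc << 0 → word 0x3b0752bc
word = 0x3b0752bc → big-endian bytes:
  [0]=0x3b  [1]=0x07  [2]=0x52  [3]=0xbc

3b 07 52 bc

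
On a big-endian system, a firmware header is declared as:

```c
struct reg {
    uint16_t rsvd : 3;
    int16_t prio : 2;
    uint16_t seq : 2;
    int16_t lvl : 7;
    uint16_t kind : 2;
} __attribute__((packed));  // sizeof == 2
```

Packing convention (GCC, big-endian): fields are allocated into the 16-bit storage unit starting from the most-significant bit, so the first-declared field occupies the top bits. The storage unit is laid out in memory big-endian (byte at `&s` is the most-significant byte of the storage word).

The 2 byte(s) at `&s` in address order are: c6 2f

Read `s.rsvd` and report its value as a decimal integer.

[0]=0xc6 [1]=0x2f (big-endian) → word 0xc62f
rsvd:3 @ bit 13 → (0xc62f>>13)&0x7 = 0x6  ←
prio:2 @ bit 11 → (0xc62f>>11)&0x3 = 0x0
seq:2 @ bit 9 → (0xc62f>>9)&0x3 = 0x3
lvl:7 @ bit 2 → (0xc62f>>2)&0x7f = 0xb
kind:2 @ bit 0 → (0xc62f>>0)&0x3 = 0x3

6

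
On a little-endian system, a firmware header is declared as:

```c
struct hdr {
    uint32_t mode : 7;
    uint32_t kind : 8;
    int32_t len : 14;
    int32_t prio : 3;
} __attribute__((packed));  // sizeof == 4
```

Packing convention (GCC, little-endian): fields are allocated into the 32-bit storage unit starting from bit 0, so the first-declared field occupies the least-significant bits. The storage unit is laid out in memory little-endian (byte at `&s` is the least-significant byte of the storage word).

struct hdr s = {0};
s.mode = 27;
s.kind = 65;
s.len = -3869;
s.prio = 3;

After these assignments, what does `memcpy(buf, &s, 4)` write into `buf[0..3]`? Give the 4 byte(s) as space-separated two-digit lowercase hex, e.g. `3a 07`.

mode:7 = 27 → 0x1b << 0 → word 0x0000001b
kind:8 = 65 → 0x41 << 7 → word 0x0000209b
len:14 = -3869 → 0x30e3 << 15 → word 0x1871a09b
prio:3 = 3 → 0x3 << 29 → word 0x7871a09b
word = 0x7871a09b → little-endian bytes:
  [0]=0x9b  [1]=0xa0  [2]=0x71  [3]=0x78

9b a0 71 78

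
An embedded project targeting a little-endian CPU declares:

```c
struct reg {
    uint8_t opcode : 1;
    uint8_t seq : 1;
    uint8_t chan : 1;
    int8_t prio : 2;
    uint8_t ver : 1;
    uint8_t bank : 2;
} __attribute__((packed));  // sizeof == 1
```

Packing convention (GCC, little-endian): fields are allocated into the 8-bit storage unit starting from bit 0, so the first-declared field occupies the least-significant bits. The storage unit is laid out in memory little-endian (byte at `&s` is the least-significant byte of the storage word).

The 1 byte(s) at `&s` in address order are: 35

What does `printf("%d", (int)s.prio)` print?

[0]=0x35 (little-endian) → word 0x35
opcode [0+:1] = (word>>0) & 0x1 = 1
seq [1+:1] = (word>>1) & 0x1 = 0
chan [2+:1] = (word>>2) & 0x1 = 1
prio [3+:2] = (word>>3) & 0x3 = 2  ←
ver [5+:1] = (word>>5) & 0x1 = 1
bank [6+:2] = (word>>6) & 0x3 = 0
prio signed 2b, MSB=1: 2 - 4 = -2

-2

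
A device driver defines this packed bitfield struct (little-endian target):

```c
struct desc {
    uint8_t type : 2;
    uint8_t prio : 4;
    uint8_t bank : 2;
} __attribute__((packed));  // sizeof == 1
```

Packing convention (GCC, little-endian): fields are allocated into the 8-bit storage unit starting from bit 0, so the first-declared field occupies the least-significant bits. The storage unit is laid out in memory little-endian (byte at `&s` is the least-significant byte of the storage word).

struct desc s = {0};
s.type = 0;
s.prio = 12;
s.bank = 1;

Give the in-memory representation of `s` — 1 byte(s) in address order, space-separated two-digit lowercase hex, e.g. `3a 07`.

type (2b) val=0 bits=0x0 at bit 0: 0x00
prio (4b) val=12 bits=0xc at bit 2: 0x30
bank (2b) val=1 bits=0x1 at bit 6: 0x70
word = 0x70 → little-endian bytes:
  [0]=0x70

70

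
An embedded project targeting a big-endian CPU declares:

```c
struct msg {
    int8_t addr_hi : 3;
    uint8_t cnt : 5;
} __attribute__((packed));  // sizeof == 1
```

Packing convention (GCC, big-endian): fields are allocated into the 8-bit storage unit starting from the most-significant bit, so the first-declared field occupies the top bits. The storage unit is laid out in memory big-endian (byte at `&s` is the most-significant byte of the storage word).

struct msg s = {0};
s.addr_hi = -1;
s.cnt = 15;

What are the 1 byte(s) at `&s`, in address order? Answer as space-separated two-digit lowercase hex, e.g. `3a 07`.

addr_hi (3b) val=-1 bits=0x7 at bit 5: 0xe0
cnt (5b) val=15 bits=0xf at bit 0: 0xef
word = 0xef → big-endian bytes:
  [0]=0xef

ef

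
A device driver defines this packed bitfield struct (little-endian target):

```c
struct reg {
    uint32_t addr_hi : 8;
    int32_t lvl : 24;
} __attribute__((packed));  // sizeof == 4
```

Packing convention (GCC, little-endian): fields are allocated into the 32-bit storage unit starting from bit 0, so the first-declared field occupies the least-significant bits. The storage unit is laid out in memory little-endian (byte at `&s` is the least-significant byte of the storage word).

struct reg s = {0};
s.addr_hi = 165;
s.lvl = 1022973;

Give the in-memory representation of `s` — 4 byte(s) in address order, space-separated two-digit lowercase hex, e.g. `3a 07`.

addr_hi (8b) val=165 bits=0xa5 at bit 0: 0x000000a5
lvl (24b) val=1022973 bits=0xf9bfd at bit 8: 0x0f9bfda5
word = 0x0f9bfda5 → little-endian bytes:
  [0]=0xa5  [1]=0xfd  [2]=0x9b  [3]=0x0f

a5 fd 9b 0f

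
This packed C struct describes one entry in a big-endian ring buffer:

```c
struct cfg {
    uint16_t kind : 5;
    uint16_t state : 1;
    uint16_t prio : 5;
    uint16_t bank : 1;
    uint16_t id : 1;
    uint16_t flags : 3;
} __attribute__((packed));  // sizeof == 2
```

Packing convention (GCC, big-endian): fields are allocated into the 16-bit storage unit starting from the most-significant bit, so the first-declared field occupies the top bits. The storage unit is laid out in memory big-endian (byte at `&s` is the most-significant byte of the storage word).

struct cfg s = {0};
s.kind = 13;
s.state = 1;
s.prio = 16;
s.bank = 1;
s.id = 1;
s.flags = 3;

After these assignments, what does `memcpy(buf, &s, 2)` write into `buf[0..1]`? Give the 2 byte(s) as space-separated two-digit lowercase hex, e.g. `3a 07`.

[11+:5] kind=13 & 0x1f = 0xd; word=0x6800
[10+:1] state=1 & 0x1 = 0x1; word=0x6c00
[5+:5] prio=16 & 0x1f = 0x10; word=0x6e00
[4+:1] bank=1 & 0x1 = 0x1; word=0x6e10
[3+:1] id=1 & 0x1 = 0x1; word=0x6e18
[0+:3] flags=3 & 0x7 = 0x3; word=0x6e1b
word = 0x6e1b → big-endian bytes:
  [0]=0x6e  [1]=0x1b

6e 1b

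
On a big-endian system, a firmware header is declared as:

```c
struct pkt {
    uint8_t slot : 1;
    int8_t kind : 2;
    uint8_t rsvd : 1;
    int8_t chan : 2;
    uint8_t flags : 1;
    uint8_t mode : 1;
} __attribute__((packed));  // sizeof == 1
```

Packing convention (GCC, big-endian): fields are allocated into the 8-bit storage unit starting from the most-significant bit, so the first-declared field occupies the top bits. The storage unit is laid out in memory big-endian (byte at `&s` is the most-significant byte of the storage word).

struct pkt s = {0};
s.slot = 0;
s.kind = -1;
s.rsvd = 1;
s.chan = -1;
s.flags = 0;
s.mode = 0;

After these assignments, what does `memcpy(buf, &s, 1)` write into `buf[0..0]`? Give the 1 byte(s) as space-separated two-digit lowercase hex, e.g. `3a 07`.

[7+:1] slot=0 & 0x1 = 0x0; word=0x00
[5+:2] kind=-1 & 0x3 = 0x3; word=0x60
[4+:1] rsvd=1 & 0x1 = 0x1; word=0x70
[2+:2] chan=-1 & 0x3 = 0x3; word=0x7c
[1+:1] flags=0 & 0x1 = 0x0; word=0x7c
[0+:1] mode=0 & 0x1 = 0x0; word=0x7c
word = 0x7c → big-endian bytes:
  [0]=0x7c

7c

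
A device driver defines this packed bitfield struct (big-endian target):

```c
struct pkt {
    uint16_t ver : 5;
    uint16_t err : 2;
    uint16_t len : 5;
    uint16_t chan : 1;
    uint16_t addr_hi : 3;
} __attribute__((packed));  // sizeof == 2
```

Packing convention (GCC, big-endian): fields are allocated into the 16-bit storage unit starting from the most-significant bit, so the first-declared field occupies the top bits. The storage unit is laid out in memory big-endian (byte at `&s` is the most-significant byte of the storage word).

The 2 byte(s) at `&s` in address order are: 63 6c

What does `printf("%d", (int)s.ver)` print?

[0]=0x63 [1]=0x6c (big-endian) → word 0x636c
ver [11+:5] = (word>>11) & 0x1f = 12  ←
err [9+:2] = (word>>9) & 0x3 = 1
len [4+:5] = (word>>4) & 0x1f = 22
chan [3+:1] = (word>>3) & 0x1 = 1
addr_hi [0+:3] = (word>>0) & 0x7 = 4

12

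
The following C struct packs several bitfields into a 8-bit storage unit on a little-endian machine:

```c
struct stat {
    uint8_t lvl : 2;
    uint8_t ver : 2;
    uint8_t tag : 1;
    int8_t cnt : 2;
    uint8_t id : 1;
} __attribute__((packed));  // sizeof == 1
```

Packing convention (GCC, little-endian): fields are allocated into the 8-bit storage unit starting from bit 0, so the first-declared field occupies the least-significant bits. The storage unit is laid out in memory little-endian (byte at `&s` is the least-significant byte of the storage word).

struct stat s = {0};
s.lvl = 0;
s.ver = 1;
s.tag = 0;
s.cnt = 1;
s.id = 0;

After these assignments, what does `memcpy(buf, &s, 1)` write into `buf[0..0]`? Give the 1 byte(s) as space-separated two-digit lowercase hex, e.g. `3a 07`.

24

lvl:2 = 0 → 0x0 << 0 → word 0x00
ver:2 = 1 → 0x1 << 2 → word 0x04
tag:1 = 0 → 0x0 << 4 → word 0x04
cnt:2 = 1 → 0x1 << 5 → word 0x24
id:1 = 0 → 0x0 << 7 → word 0x24
word = 0x24 → little-endian bytes:
  [0]=0x24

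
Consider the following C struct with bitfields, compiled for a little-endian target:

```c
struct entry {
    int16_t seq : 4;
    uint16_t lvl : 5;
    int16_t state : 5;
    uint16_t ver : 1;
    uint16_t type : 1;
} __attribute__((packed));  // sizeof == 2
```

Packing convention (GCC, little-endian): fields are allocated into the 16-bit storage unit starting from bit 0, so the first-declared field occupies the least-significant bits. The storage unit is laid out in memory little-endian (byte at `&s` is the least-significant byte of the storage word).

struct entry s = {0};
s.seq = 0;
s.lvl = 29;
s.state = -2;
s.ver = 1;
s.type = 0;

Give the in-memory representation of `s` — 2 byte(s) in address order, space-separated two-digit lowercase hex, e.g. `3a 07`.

d0 7d

seq (4b) val=0 bits=0x0 at bit 0: 0x0000
lvl (5b) val=29 bits=0x1d at bit 4: 0x01d0
state (5b) val=-2 bits=0x1e at bit 9: 0x3dd0
ver (1b) val=1 bits=0x1 at bit 14: 0x7dd0
type (1b) val=0 bits=0x0 at bit 15: 0x7dd0
word = 0x7dd0 → little-endian bytes:
  [0]=0xd0  [1]=0x7d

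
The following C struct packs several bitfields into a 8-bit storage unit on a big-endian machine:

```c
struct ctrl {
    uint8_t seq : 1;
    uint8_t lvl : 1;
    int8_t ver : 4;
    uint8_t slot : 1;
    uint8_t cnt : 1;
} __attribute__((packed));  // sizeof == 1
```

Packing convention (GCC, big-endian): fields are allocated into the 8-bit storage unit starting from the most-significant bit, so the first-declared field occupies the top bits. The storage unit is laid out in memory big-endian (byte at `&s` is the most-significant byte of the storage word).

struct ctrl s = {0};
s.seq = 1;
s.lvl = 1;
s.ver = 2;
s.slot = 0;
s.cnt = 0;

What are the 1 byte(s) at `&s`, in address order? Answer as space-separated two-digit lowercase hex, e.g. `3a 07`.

c8

[7+:1] seq=1 & 0x1 = 0x1; word=0x80
[6+:1] lvl=1 & 0x1 = 0x1; word=0xc0
[2+:4] ver=2 & 0xf = 0x2; word=0xc8
[1+:1] slot=0 & 0x1 = 0x0; word=0xc8
[0+:1] cnt=0 & 0x1 = 0x0; word=0xc8
word = 0xc8 → big-endian bytes:
  [0]=0xc8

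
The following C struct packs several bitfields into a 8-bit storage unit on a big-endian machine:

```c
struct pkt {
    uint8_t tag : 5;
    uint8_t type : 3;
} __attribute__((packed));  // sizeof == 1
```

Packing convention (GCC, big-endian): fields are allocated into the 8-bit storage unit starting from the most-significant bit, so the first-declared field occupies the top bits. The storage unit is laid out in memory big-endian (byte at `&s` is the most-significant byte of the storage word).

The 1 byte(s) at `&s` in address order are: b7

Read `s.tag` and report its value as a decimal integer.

[0]=0xb7 (big-endian) → word 0xb7
tag [3+:5] = (word>>3) & 0x1f = 22  ←
type [0+:3] = (word>>0) & 0x7 = 7

22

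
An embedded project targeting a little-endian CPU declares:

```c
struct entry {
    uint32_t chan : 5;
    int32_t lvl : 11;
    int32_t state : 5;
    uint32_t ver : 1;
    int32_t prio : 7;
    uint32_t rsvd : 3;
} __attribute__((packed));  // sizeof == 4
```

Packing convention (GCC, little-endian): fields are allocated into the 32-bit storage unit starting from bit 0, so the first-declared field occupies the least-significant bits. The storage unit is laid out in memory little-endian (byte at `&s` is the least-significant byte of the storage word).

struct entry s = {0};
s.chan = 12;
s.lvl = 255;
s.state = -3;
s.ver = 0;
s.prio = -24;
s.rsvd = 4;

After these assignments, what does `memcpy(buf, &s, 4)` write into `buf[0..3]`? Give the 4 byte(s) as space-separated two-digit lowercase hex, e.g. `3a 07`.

ec 1f 1d 9a

chan:5 = 12 → 0xc << 0 → word 0x0000000c
lvl:11 = 255 → 0xff << 5 → word 0x00001fec
state:5 = -3 → 0x1d << 16 → word 0x001d1fec
ver:1 = 0 → 0x0 << 21 → word 0x001d1fec
prio:7 = -24 → 0x68 << 22 → word 0x1a1d1fec
rsvd:3 = 4 → 0x4 << 29 → word 0x9a1d1fec
word = 0x9a1d1fec → little-endian bytes:
  [0]=0xec  [1]=0x1f  [2]=0x1d  [3]=0x9a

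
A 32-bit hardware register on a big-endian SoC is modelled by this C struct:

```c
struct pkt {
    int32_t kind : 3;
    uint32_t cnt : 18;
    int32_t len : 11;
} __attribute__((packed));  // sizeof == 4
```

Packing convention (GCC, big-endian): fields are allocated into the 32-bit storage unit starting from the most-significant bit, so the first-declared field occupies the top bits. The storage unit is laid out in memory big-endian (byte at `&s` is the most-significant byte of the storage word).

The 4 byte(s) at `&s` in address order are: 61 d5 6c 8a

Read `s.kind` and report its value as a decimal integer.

3

[0]=0x61 [1]=0xd5 [2]=0x6c [3]=0x8a (big-endian) → word 0x61d56c8a
kind [29+:3] = (word>>29) & 0x7 = 3  ←
cnt [11+:18] = (word>>11) & 0x3ffff = 15021
len [0+:11] = (word>>0) & 0x7ff = 1162
kind signed 3b, MSB=0: value = 3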